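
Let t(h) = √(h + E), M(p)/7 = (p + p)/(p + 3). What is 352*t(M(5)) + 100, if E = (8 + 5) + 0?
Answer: 100 + 176*√87 ≈ 1741.6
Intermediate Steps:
E = 13 (E = 13 + 0 = 13)
M(p) = 14*p/(3 + p) (M(p) = 7*((p + p)/(p + 3)) = 7*((2*p)/(3 + p)) = 7*(2*p/(3 + p)) = 14*p/(3 + p))
t(h) = √(13 + h) (t(h) = √(h + 13) = √(13 + h))
352*t(M(5)) + 100 = 352*√(13 + 14*5/(3 + 5)) + 100 = 352*√(13 + 14*5/8) + 100 = 352*√(13 + 14*5*(⅛)) + 100 = 352*√(13 + 35/4) + 100 = 352*√(87/4) + 100 = 352*(√87/2) + 100 = 176*√87 + 100 = 100 + 176*√87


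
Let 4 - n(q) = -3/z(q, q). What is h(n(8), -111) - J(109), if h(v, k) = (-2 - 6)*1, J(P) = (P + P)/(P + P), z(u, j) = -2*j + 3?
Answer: -9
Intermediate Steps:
z(u, j) = 3 - 2*j
J(P) = 1 (J(P) = (2*P)/((2*P)) = (2*P)*(1/(2*P)) = 1)
n(q) = 4 + 3/(3 - 2*q) (n(q) = 4 - (-3)/(3 - 2*q) = 4 + 3/(3 - 2*q))
h(v, k) = -8 (h(v, k) = -8*1 = -8)
h(n(8), -111) - J(109) = -8 - 1*1 = -8 - 1 = -9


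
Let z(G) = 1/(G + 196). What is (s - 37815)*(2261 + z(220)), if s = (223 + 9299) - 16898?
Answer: -42505615207/416 ≈ -1.0218e+8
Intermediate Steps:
z(G) = 1/(196 + G)
s = -7376 (s = 9522 - 16898 = -7376)
(s - 37815)*(2261 + z(220)) = (-7376 - 37815)*(2261 + 1/(196 + 220)) = -45191*(2261 + 1/416) = -45191*940577/416 = -42505615207/416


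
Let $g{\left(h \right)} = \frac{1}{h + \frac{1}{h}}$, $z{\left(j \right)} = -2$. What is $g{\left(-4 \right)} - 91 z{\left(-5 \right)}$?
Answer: $\frac{3090}{17} \approx 181.76$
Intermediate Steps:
$g{\left(-4 \right)} - 91 z{\left(-5 \right)} = - \frac{4}{1 + \left(-4\right)^{2}} - -182 = - \frac{4}{1 + 16} + 182 = - \frac{4}{17} + 182 = \frac{3090}{17}$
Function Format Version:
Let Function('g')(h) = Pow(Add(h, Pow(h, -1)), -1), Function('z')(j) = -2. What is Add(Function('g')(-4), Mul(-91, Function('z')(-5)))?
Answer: Rational(3090, 17) ≈ 181.76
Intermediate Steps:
Add(Function('g')(-4), Mul(-91, Function('z')(-5))) = Add(Mul(-4, Pow(Add(1, Pow(-4, 2)), -1)), Mul(-91, -2)) = Add(Mul(-4, Pow(Add(1, 16), -1)), 182) = Add(Mul(-4, Pow(17, -1)), 182) = Add(Mul(-4, Rational(1, 17)), 182) = Add(Rational(-4, 17), 182) = Rational(3090, 17)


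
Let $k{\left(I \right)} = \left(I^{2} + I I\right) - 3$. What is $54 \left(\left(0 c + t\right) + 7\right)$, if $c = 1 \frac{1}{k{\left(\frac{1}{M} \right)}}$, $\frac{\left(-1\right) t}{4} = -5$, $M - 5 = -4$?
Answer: $1458$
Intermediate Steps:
$M = 1$ ($M = 5 - 4 = 1$)
$t = 20$ ($t = \left(-4\right) \left(-5\right) = 20$)
$k{\left(I \right)} = -3 + 2 I^{2}$ ($k{\left(I \right)} = \left(I^{2} + I^{2}\right) - 3 = 2 I^{2} - 3 = -3 + 2 I^{2}$)
$c = -1$ ($c = 1 \frac{1}{-3 + 2 \left(1^{-1}\right)^{2}} = 1 \frac{1}{-3 + 2 \cdot 1^{2}} = 1 \frac{1}{-3 + 2 \cdot 1} = 1 \frac{1}{-3 + 2} = 1 \frac{1}{-1} = 1 \left(-1\right) = -1$)
$54 \left(\left(0 c + t\right) + 7\right) = 54 \left(\left(0 \left(-1\right) + 20\right) + 7\right) = 54 \left(\left(0 + 20\right) + 7\right) = 54 \left(20 + 7\right) = 54 \cdot 27 = 1458$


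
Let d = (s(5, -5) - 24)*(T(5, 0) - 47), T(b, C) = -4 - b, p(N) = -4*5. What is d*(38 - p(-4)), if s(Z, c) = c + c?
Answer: 110432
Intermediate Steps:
s(Z, c) = 2*c
p(N) = -20
d = 1904 (d = (2*(-5) - 24)*((-4 - 1*5) - 47) = (-10 - 24)*((-4 - 5) - 47) = -34*(-9 - 47) = -34*(-56) = 1904)
d*(38 - p(-4)) = 1904*(38 - 1*(-20)) = 1904*(38 + 20) = 1904*58 = 110432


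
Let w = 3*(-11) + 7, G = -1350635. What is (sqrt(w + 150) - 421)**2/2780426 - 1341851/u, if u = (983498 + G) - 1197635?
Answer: 182202417923/197760579676 - 842*sqrt(31)/1390213 ≈ 0.91796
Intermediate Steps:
w = -26 (w = -33 + 7 = -26)
u = -1564772 (u = (983498 - 1350635) - 1197635 = -367137 - 1197635 = -1564772)
(sqrt(w + 150) - 421)**2/2780426 - 1341851/u = (sqrt(-26 + 150) - 421)**2/2780426 - 1341851/(-1564772) = (sqrt(124) - 421)**2*(1/2780426) - 1341851*(-1/1564772) = (2*sqrt(31) - 421)**2*(1/2780426) + 1341851/1564772 = (-421 + 2*sqrt(31))**2*(1/2780426) + 1341851/1564772 = (-421 + 2*sqrt(31))**2/2780426 + 1341851/1564772 = 1341851/1564772 + (-421 + 2*sqrt(31))**2/2780426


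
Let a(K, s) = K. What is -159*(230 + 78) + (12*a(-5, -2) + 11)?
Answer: -49021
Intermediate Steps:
-159*(230 + 78) + (12*a(-5, -2) + 11) = -159*(230 + 78) + (12*(-5) + 11) = -159*308 + (-60 + 11) = -48972 - 49 = -49021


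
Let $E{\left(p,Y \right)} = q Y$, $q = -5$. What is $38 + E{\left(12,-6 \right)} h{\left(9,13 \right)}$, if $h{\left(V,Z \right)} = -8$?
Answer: $-202$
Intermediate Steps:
$E{\left(p,Y \right)} = - 5 Y$
$38 + E{\left(12,-6 \right)} h{\left(9,13 \right)} = 38 + \left(-5\right) \left(-6\right) \left(-8\right) = 38 + 30 \left(-8\right) = 38 - 240 = -202$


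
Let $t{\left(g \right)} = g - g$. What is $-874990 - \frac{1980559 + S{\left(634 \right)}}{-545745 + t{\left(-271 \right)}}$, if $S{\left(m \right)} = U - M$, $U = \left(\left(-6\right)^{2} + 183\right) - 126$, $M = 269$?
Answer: $- \frac{477519437167}{545745} \approx -8.7499 \cdot 10^{5}$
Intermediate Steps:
$t{\left(g \right)} = 0$
$U = 93$ ($U = \left(36 + 183\right) - 126 = 219 - 126 = 93$)
$S{\left(m \right)} = -176$ ($S{\left(m \right)} = 93 - 269 = -176$)
$-874990 - \frac{1980559 + S{\left(634 \right)}}{-545745 + t{\left(-271 \right)}} = -874990 - \frac{1980559 - 176}{-545745 + 0} = -874990 - \frac{1980383}{-545745} = -874990 - 1980383 \left(- \frac{1}{545745}\right) = -874990 - - \frac{1980383}{545745} = -874990 + \frac{1980383}{545745} = - \frac{477519437167}{545745}$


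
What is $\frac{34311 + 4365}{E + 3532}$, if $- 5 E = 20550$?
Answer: $- \frac{19338}{289} \approx -66.913$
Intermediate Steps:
$E = -4110$ ($E = \left(- \frac{1}{5}\right) 20550 = -4110$)
$\frac{34311 + 4365}{E + 3532} = \frac{34311 + 4365}{-4110 + 3532} = \frac{38676}{-578} = 38676 \left(- \frac{1}{578}\right) = - \frac{19338}{289}$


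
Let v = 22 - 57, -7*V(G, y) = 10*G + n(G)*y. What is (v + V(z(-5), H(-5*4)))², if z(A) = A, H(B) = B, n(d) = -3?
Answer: 65025/49 ≈ 1327.0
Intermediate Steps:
V(G, y) = -10*G/7 + 3*y/7 (V(G, y) = -(10*G - 3*y)/7 = -(-3*y + 10*G)/7 = -10*G/7 + 3*y/7)
v = -35
(v + V(z(-5), H(-5*4)))² = (-35 + (-10/7*(-5) + 3*(-5*4)/7))² = (-35 + (50/7 + (3/7)*(-20)))² = (-35 + (50/7 - 60/7))² = (-35 - 10/7)² = (-255/7)² = 65025/49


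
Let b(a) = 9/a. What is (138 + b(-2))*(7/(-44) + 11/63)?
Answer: 3827/1848 ≈ 2.0709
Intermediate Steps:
(138 + b(-2))*(7/(-44) + 11/63) = (138 + 9/(-2))*(7/(-44) + 11/63) = (138 + 9*(-1/2))*(7*(-1/44) + 11*(1/63)) = (138 - 9/2)*(-7/44 + 11/63) = (267/2)*(43/2772) = 3827/1848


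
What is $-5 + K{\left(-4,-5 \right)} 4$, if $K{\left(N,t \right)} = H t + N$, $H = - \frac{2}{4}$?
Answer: $-11$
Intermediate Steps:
$H = - \frac{1}{2}$ ($H = \left(-2\right) \frac{1}{4} = - \frac{1}{2} \approx -0.5$)
$K{\left(N,t \right)} = N - \frac{t}{2}$ ($K{\left(N,t \right)} = - \frac{t}{2} + N = N - \frac{t}{2}$)
$-5 + K{\left(-4,-5 \right)} 4 = -5 + \left(-4 - - \frac{5}{2}\right) 4 = -5 + \left(-4 + \frac{5}{2}\right) 4 = -5 - 6 = -11$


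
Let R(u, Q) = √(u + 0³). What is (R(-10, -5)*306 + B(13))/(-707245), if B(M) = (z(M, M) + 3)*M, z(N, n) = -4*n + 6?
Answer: 559/707245 - 306*I*√10/707245 ≈ 0.00079039 - 0.0013682*I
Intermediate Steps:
z(N, n) = 6 - 4*n
B(M) = M*(9 - 4*M) (B(M) = ((6 - 4*M) + 3)*M = (9 - 4*M)*M = M*(9 - 4*M))
R(u, Q) = √u (R(u, Q) = √(u + 0) = √u)
(R(-10, -5)*306 + B(13))/(-707245) = (√(-10)*306 + 13*(9 - 4*13))/(-707245) = ((I*√10)*306 + 13*(9 - 52))*(-1/707245) = (306*I*√10 + 13*(-43))*(-1/707245) = (306*I*√10 - 559)*(-1/707245) = (-559 + 306*I*√10)*(-1/707245) = 559/707245 - 306*I*√10/707245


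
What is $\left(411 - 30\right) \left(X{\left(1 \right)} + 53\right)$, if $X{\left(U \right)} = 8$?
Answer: $23241$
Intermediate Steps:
$\left(411 - 30\right) \left(X{\left(1 \right)} + 53\right) = \left(411 - 30\right) \left(8 + 53\right) = \left(411 + \left(-118 + 88\right)\right) 61 = \left(411 - 30\right) 61 = 381 \cdot 61 = 23241$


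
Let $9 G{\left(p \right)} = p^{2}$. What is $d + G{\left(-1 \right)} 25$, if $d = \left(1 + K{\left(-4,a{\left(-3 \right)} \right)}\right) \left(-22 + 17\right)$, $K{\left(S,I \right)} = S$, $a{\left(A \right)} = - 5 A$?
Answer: $\frac{160}{9} \approx 17.778$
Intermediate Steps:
$G{\left(p \right)} = \frac{p^{2}}{9}$
$d = 15$ ($d = \left(1 - 4\right) \left(-22 + 17\right) = \left(-3\right) \left(-5\right) = 15$)
$d + G{\left(-1 \right)} 25 = 15 + \frac{\left(-1\right)^{2}}{9} \cdot 25 = 15 + \frac{1}{9} \cdot 1 \cdot 25 = 15 + \frac{1}{9} \cdot 25 = 15 + \frac{25}{9} = \frac{160}{9}$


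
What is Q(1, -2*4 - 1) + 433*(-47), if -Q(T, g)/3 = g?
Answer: -20324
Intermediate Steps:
Q(T, g) = -3*g
Q(1, -2*4 - 1) + 433*(-47) = -3*(-2*4 - 1) + 433*(-47) = -3*(-8 - 1) - 20351 = -3*(-9) - 20351 = 27 - 20351 = -20324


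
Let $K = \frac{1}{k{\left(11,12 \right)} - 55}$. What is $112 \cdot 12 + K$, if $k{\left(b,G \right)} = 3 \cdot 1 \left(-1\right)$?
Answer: $\frac{77951}{58} \approx 1344.0$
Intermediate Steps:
$k{\left(b,G \right)} = -3$ ($k{\left(b,G \right)} = 3 \left(-1\right) = -3$)
$K = - \frac{1}{58}$ ($K = \frac{1}{-3 - 55} = \frac{1}{-58} = - \frac{1}{58} \approx -0.017241$)
$112 \cdot 12 + K = 112 \cdot 12 - \frac{1}{58} = 1344 - \frac{1}{58} = \frac{77951}{58}$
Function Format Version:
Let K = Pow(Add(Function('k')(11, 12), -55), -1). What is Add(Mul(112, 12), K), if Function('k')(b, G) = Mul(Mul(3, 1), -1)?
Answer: Rational(77951, 58) ≈ 1344.0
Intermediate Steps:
Function('k')(b, G) = -3 (Function('k')(b, G) = Mul(3, -1) = -3)
K = Rational(-1, 58) (K = Pow(Add(-3, -55), -1) = Pow(-58, -1) = Rational(-1, 58) ≈ -0.017241)
Add(Mul(112, 12), K) = Add(Mul(112, 12), Rational(-1, 58)) = Add(1344, Rational(-1, 58)) = Rational(77951, 58)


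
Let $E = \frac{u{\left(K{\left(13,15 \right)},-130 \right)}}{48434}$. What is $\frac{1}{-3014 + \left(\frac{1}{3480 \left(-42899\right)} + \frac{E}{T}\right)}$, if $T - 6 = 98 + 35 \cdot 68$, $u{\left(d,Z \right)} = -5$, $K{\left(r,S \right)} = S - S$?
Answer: $- \frac{374185629194940}{1127795486411606507} \approx -0.00033179$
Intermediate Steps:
$K{\left(r,S \right)} = 0$
$E = - \frac{5}{48434} \approx -0.00010323$
$T = 2484$ ($T = 6 + \left(98 + 35 \cdot 68\right) = 6 + \left(98 + 2380\right) = 6 + 2478 = 2484$)
$\frac{1}{-3014 + \left(\frac{1}{3480 \left(-42899\right)} + \frac{E}{T}\right)} = \frac{1}{-3014 - \left(\frac{5}{120310056} - \frac{1}{3480 \left(-42899\right)}\right)} = \frac{1}{-3014 + \left(\frac{1}{3480} \left(- \frac{1}{42899}\right) - \frac{5}{120310056}\right)} = \frac{1}{-3014 - \frac{18057347}{374185629194940}} = \frac{1}{- \frac{1127795486411606507}{374185629194940}} = - \frac{374185629194940}{1127795486411606507}$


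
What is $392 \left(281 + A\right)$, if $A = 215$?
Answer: $194432$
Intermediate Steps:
$392 \left(281 + A\right) = 392 \left(281 + 215\right) = 392 \cdot 496 = 194432$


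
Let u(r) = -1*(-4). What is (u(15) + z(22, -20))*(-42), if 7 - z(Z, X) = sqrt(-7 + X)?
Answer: -462 + 126*I*sqrt(3) ≈ -462.0 + 218.24*I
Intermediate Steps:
z(Z, X) = 7 - sqrt(-7 + X)
u(r) = 4
(u(15) + z(22, -20))*(-42) = (4 + (7 - sqrt(-7 - 20)))*(-42) = (4 + (7 - sqrt(-27)))*(-42) = (4 + (7 - 3*I*sqrt(3)))*(-42) = (11 - 3*I*sqrt(3))*(-42) = -462 + 126*I*sqrt(3)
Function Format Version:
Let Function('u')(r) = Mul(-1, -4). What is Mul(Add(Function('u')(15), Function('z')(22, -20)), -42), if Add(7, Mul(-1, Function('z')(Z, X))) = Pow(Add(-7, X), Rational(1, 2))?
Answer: Add(-462, Mul(126, I, Pow(3, Rational(1, 2)))) ≈ Add(-462.00, Mul(218.24, I))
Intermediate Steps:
Function('z')(Z, X) = Add(7, Mul(-1, Pow(Add(-7, X), Rational(1, 2))))
Function('u')(r) = 4
Mul(Add(Function('u')(15), Function('z')(22, -20)), -42) = Mul(Add(4, Add(7, Mul(-1, Pow(Add(-7, -20), Rational(1, 2))))), -42) = Mul(Add(4, Add(7, Mul(-1, Pow(-27, Rational(1, 2))))), -42) = Mul(Add(4, Add(7, Mul(-1, Mul(3, I, Pow(3, Rational(1, 2)))))), -42) = Mul(Add(4, Add(7, Mul(-3, I, Pow(3, Rational(1, 2))))), -42) = Mul(Add(11, Mul(-3, I, Pow(3, Rational(1, 2)))), -42) = Add(-462, Mul(126, I, Pow(3, Rational(1, 2))))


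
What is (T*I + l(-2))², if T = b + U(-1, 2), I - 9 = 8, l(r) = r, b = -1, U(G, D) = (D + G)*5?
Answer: 4356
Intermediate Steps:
U(G, D) = 5*D + 5*G
I = 17 (I = 9 + 8 = 17)
T = 4 (T = -1 + (5*2 + 5*(-1)) = -1 + (10 - 5) = -1 + 5 = 4)
(T*I + l(-2))² = (4*17 - 2)² = (68 - 2)² = 66² = 4356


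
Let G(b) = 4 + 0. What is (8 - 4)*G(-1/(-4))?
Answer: 16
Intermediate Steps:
G(b) = 4
(8 - 4)*G(-1/(-4)) = (8 - 4)*4 = 4*4 = 16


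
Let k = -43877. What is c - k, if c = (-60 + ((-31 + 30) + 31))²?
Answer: 44777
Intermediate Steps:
c = 900 (c = (-60 + (-1 + 31))² = (-60 + 30)² = (-30)² = 900)
c - k = 900 - 1*(-43877) = 900 + 43877 = 44777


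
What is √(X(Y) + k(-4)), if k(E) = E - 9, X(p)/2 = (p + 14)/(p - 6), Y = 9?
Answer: √21/3 ≈ 1.5275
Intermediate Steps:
X(p) = 2*(14 + p)/(-6 + p) (X(p) = 2*((p + 14)/(p - 6)) = 2*((14 + p)/(-6 + p)) = 2*(14 + p)/(-6 + p))
k(E) = -9 + E
√(X(Y) + k(-4)) = √(2*(14 + 9)/(-6 + 9) + (-9 - 4)) = √(2*23/3 - 13) = √(2*(⅓)*23 - 13) = √(46/3 - 13) = √(7/3) = √21/3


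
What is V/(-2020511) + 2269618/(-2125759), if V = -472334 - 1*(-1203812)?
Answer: -6140734076600/4295119442849 ≈ -1.4297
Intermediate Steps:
V = 731478 (V = -472334 + 1203812 = 731478)
V/(-2020511) + 2269618/(-2125759) = 731478/(-2020511) + 2269618/(-2125759) = 731478*(-1/2020511) + 2269618*(-1/2125759) = -731478/2020511 - 2269618/2125759 = -6140734076600/4295119442849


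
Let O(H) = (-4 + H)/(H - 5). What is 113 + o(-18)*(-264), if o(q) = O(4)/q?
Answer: 113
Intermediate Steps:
O(H) = (-4 + H)/(-5 + H)
o(q) = 0 (o(q) = ((-4 + 4)/(-5 + 4))/q = (0/(-1))/q = (-1*0)/q = 0/q = 0)
113 + o(-18)*(-264) = 113 + 0*(-264) = 113 + 0 = 113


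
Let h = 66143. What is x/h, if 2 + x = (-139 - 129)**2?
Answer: 71822/66143 ≈ 1.0859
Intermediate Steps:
x = 71822 (x = -2 + (-139 - 129)**2 = -2 + (-268)**2 = -2 + 71824 = 71822)
x/h = 71822/66143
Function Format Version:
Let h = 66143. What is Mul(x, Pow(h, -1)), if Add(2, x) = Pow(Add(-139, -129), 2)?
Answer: Rational(71822, 66143) ≈ 1.0859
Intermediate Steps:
x = 71822 (x = Add(-2, Pow(Add(-139, -129), 2)) = Add(-2, Pow(-268, 2)) = Add(-2, 71824) = 71822)
Mul(x, Pow(h, -1)) = Mul(71822, Pow(66143, -1)) = Mul(71822, Rational(1, 66143)) = Rational(71822, 66143)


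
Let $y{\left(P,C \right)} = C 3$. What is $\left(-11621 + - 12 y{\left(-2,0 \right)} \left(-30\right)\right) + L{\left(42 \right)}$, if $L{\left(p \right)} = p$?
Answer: $-11579$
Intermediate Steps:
$y{\left(P,C \right)} = 3 C$
$\left(-11621 + - 12 y{\left(-2,0 \right)} \left(-30\right)\right) + L{\left(42 \right)} = \left(-11621 + - 12 \cdot 3 \cdot 0 \left(-30\right)\right) + 42 = \left(-11621 + \left(-12\right) 0 \left(-30\right)\right) + 42 = \left(-11621 + 0 \left(-30\right)\right) + 42 = \left(-11621 + 0\right) + 42 = -11621 + 42 = -11579$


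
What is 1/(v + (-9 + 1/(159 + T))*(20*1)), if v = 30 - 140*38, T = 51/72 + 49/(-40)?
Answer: -9509/52013030 ≈ -0.00018282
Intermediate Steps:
T = -31/60 (T = 51*(1/72) + 49*(-1/40) = 17/24 - 49/40 = -31/60 ≈ -0.51667)
v = -5290 (v = 30 - 5320 = -5290)
1/(v + (-9 + 1/(159 + T))*(20*1)) = 1/(-5290 + (-9 + 1/(159 - 31/60))*(20*1)) = 1/(-5290 + (-9 + 1/(9509/60))*20) = 1/(-5290 + (-9 + 60/9509)*20) = 1/(-5290 - 85521/9509*20) = 1/(-5290 - 1710420/9509) = 1/(-52013030/9509) = -9509/52013030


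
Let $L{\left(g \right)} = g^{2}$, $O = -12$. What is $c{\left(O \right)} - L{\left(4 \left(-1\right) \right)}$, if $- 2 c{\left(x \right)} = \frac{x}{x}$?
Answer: $- \frac{33}{2} \approx -16.5$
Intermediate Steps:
$c{\left(x \right)} = - \frac{1}{2}$ ($c{\left(x \right)} = - \frac{x \frac{1}{x}}{2} = \left(- \frac{1}{2}\right) 1 = - \frac{1}{2}$)
$c{\left(O \right)} - L{\left(4 \left(-1\right) \right)} = - \frac{1}{2} - \left(4 \left(-1\right)\right)^{2} = - \frac{1}{2} - \left(-4\right)^{2} = - \frac{1}{2} - 16 = - \frac{33}{2}$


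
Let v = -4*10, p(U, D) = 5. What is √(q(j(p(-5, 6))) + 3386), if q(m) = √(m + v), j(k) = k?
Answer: √(3386 + I*√35) ≈ 58.189 + 0.0508*I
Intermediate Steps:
v = -40
q(m) = √(-40 + m) (q(m) = √(m - 40) = √(-40 + m))
√(q(j(p(-5, 6))) + 3386) = √(√(-40 + 5) + 3386) = √(√(-35) + 3386) = √(I*√35 + 3386) = √(3386 + I*√35)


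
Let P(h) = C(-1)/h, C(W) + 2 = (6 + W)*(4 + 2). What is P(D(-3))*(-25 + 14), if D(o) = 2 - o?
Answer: -308/5 ≈ -61.600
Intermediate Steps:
C(W) = 34 + 6*W (C(W) = -2 + (6 + W)*(4 + 2) = -2 + (6 + W)*6 = -2 + (36 + 6*W) = 34 + 6*W)
P(h) = 28/h (P(h) = (34 + 6*(-1))/h = (34 - 6)/h = 28/h)
P(D(-3))*(-25 + 14) = (28/(2 - 1*(-3)))*(-25 + 14) = (28/(2 + 3))*(-11) = (28/5)*(-11) = -308/5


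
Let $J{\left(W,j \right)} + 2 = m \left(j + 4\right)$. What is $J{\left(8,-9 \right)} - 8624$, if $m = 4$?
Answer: $-8646$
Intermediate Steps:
$J{\left(W,j \right)} = 14 + 4 j$ ($J{\left(W,j \right)} = -2 + 4 \left(j + 4\right) = -2 + 4 \left(4 + j\right) = -2 + \left(16 + 4 j\right) = 14 + 4 j$)
$J{\left(8,-9 \right)} - 8624 = \left(14 + 4 \left(-9\right)\right) - 8624 = \left(14 - 36\right) - 8624 = -22 - 8624 = -8646$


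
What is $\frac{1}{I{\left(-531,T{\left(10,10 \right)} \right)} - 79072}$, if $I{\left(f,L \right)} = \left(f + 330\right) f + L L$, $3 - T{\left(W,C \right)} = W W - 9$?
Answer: $\frac{1}{35403} \approx 2.8246 \cdot 10^{-5}$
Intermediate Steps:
$T{\left(W,C \right)} = 12 - W^{2}$ ($T{\left(W,C \right)} = 3 - \left(W W - 9\right) = 3 - \left(W^{2} - 9\right) = 3 - \left(-9 + W^{2}\right) = 12 - W^{2}$)
$I{\left(f,L \right)} = L^{2} + f \left(330 + f\right)$ ($I{\left(f,L \right)} = \left(330 + f\right) f + L^{2} = f \left(330 + f\right) + L^{2} = L^{2} + f \left(330 + f\right)$)
$\frac{1}{I{\left(-531,T{\left(10,10 \right)} \right)} - 79072} = \frac{1}{\left(\left(12 - 10^{2}\right)^{2} + \left(-531\right)^{2} + 330 \left(-531\right)\right) - 79072} = \frac{1}{\left(\left(12 - 100\right)^{2} + 281961 - 175230\right) - 79072} = \frac{1}{\left(\left(-88\right)^{2} + 281961 - 175230\right) - 79072} = \frac{1}{\left(7744 + 281961 - 175230\right) - 79072} = \frac{1}{114475 - 79072} = \frac{1}{35403}$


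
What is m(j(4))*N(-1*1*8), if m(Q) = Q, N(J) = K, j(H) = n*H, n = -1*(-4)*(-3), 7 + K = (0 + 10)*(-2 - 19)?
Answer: 10416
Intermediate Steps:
K = -217 (K = -7 + (0 + 10)*(-2 - 19) = -7 + 10*(-21) = -7 - 210 = -217)
n = -12 (n = 4*(-3) = -12)
j(H) = -12*H
N(J) = -217
m(j(4))*N(-1*1*8) = -12*4*(-217) = -48*(-217) = 10416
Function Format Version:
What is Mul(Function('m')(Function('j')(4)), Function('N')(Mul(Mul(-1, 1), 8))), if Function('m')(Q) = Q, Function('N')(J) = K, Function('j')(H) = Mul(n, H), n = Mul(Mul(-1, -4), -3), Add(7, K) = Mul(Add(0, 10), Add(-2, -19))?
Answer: 10416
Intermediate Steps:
K = -217 (K = Add(-7, Mul(Add(0, 10), Add(-2, -19))) = Add(-7, Mul(10, -21)) = Add(-7, -210) = -217)
n = -12 (n = Mul(4, -3) = -12)
Function('j')(H) = Mul(-12, H)
Function('N')(J) = -217
Mul(Function('m')(Function('j')(4)), Function('N')(Mul(Mul(-1, 1), 8))) = Mul(Mul(-12, 4), -217) = Mul(-48, -217) = 10416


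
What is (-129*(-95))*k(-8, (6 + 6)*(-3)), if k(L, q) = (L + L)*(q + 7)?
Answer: 5686320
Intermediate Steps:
k(L, q) = 2*L*(7 + q) (k(L, q) = (2*L)*(7 + q) = 2*L*(7 + q))
(-129*(-95))*k(-8, (6 + 6)*(-3)) = (-129*(-95))*(2*(-8)*(7 + (6 + 6)*(-3))) = 12255*(2*(-8)*(7 + 12*(-3))) = 12255*(2*(-8)*(7 - 36)) = 12255*(2*(-8)*(-29)) = 12255*464 = 5686320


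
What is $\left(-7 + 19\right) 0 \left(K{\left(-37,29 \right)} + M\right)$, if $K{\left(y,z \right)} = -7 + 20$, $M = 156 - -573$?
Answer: $0$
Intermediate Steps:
$M = 729$ ($M = 156 + 573 = 729$)
$K{\left(y,z \right)} = 13$
$\left(-7 + 19\right) 0 \left(K{\left(-37,29 \right)} + M\right) = \left(-7 + 19\right) 0 \left(13 + 729\right) = 12 \cdot 0 \cdot 742 = 0 \cdot 742 = 0$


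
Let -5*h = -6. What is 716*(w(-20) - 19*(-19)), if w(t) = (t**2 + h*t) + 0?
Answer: 527692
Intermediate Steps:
h = 6/5 (h = -1/5*(-6) = 6/5 ≈ 1.2000)
w(t) = t**2 + 6*t/5 (w(t) = (t**2 + 6*t/5) + 0 = t**2 + 6*t/5)
716*(w(-20) - 19*(-19)) = 716*((1/5)*(-20)*(6 + 5*(-20)) - 19*(-19)) = 716*((1/5)*(-20)*(6 - 100) + 361) = 716*((1/5)*(-20)*(-94) + 361) = 716*(376 + 361) = 716*737 = 527692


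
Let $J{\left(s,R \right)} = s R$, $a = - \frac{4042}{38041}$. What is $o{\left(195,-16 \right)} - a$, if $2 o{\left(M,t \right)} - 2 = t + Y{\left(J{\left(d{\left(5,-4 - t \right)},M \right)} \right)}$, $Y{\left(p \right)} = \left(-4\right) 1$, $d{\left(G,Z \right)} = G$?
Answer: $- \frac{338327}{38041} \approx -8.8937$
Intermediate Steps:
$a = - \frac{4042}{38041}$ ($a = \left(-4042\right) \frac{1}{38041} = - \frac{4042}{38041} \approx -0.10625$)
$J{\left(s,R \right)} = R s$
$Y{\left(p \right)} = -4$
$o{\left(M,t \right)} = -1 + \frac{t}{2}$ ($o{\left(M,t \right)} = 1 + \frac{t - 4}{2} = 1 + \frac{-4 + t}{2} = 1 + \left(-2 + \frac{t}{2}\right) = -1 + \frac{t}{2}$)
$o{\left(195,-16 \right)} - a = \left(-1 + \frac{1}{2} \left(-16\right)\right) - - \frac{4042}{38041} = \left(-1 - 8\right) + \frac{4042}{38041} = -9 + \frac{4042}{38041} = - \frac{338327}{38041}$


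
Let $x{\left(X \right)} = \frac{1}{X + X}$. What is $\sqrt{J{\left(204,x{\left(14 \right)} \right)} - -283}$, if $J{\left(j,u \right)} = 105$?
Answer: $2 \sqrt{97} \approx 19.698$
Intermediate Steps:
$x{\left(X \right)} = \frac{1}{2 X}$
$\sqrt{J{\left(204,x{\left(14 \right)} \right)} - -283} = \sqrt{105 - -283} = \sqrt{105 + \left(-78 + 361\right)} = \sqrt{105 + 283} = \sqrt{388} = 2 \sqrt{97}$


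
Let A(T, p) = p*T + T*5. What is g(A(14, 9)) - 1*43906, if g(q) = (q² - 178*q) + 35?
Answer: -40343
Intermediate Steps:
A(T, p) = 5*T + T*p (A(T, p) = T*p + 5*T = 5*T + T*p)
g(q) = 35 + q² - 178*q
g(A(14, 9)) - 1*43906 = (35 + (14*(5 + 9))² - 2492*(5 + 9)) - 1*43906 = (35 + (14*14)² - 2492*14) - 43906 = (35 + 196² - 178*196) - 43906 = (35 + 38416 - 34888) - 43906 = 3563 - 43906 = -40343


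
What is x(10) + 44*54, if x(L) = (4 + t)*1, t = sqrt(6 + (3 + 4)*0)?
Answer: 2380 + sqrt(6) ≈ 2382.4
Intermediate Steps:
t = sqrt(6) (t = sqrt(6 + 7*0) = sqrt(6 + 0) = sqrt(6) ≈ 2.4495)
x(L) = 4 + sqrt(6) (x(L) = (4 + sqrt(6))*1 = 4 + sqrt(6))
x(10) + 44*54 = (4 + sqrt(6)) + 44*54 = (4 + sqrt(6)) + 2376 = 2380 + sqrt(6)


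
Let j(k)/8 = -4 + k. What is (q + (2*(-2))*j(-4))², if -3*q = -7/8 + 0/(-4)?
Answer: 37834801/576 ≈ 65685.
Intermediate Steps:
q = 7/24 (q = -(-7/8 + 0/(-4))/3 = -(-7*⅛ + 0*(-¼))/3 = -(-7/8 + 0)/3 = -⅓*(-7/8) = 7/24 ≈ 0.29167)
j(k) = -32 + 8*k (j(k) = 8*(-4 + k) = -32 + 8*k)
(q + (2*(-2))*j(-4))² = (7/24 + (2*(-2))*(-32 + 8*(-4)))² = (7/24 - 4*(-32 - 32))² = (7/24 - 4*(-64))² = (7/24 + 256)² = (6151/24)² = 37834801/576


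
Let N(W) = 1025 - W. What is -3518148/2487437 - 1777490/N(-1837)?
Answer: -2215731666353/3559522347 ≈ -622.48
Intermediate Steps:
-3518148/2487437 - 1777490/N(-1837) = -3518148/2487437 - 1777490/(1025 - 1*(-1837)) = -3518148*1/2487437 - 1777490/(1025 + 1837) = -3518148/2487437 - 1777490/2862 = -3518148/2487437 - 1777490*1/2862 = -3518148/2487437 - 888745/1431 = -2215731666353/3559522347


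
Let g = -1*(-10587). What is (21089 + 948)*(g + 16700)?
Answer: 601323619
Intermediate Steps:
g = 10587
(21089 + 948)*(g + 16700) = (21089 + 948)*(10587 + 16700) = 22037*27287 = 601323619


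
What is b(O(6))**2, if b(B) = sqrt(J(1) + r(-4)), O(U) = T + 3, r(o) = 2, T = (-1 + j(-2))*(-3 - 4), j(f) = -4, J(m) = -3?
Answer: -1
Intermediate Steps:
T = 35 (T = (-1 - 4)*(-3 - 4) = -5*(-7) = 35)
O(U) = 38 (O(U) = 35 + 3 = 38)
b(B) = I (b(B) = sqrt(-3 + 2) = sqrt(-1) = I)
b(O(6))**2 = I**2 = -1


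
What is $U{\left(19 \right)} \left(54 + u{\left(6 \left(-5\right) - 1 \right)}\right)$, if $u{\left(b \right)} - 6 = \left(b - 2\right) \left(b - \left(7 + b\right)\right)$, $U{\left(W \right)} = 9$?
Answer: $2619$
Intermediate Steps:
$u{\left(b \right)} = 20 - 7 b$ ($u{\left(b \right)} = 6 + \left(b - 2\right) \left(b - \left(7 + b\right)\right) = 6 + \left(-2 + b\right) \left(-7\right) = 6 - \left(-14 + 7 b\right) = 20 - 7 b$)
$U{\left(19 \right)} \left(54 + u{\left(6 \left(-5\right) - 1 \right)}\right) = 9 \left(54 - \left(-20 + 7 \left(6 \left(-5\right) - 1\right)\right)\right) = 9 \left(54 - \left(-20 + 7 \left(-30 - 1\right)\right)\right) = 9 \left(54 + \left(20 - -217\right)\right) = 9 \left(54 + \left(20 + 217\right)\right) = 9 \left(54 + 237\right) = 9 \cdot 291 = 2619$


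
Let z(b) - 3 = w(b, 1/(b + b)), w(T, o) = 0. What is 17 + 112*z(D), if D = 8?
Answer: 353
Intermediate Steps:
z(b) = 3 (z(b) = 3 + 0 = 3)
17 + 112*z(D) = 17 + 112*3 = 17 + 336 = 353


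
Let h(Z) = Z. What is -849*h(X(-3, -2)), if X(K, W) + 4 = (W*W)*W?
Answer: 10188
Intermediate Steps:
X(K, W) = -4 + W**3 (X(K, W) = -4 + (W*W)*W = -4 + W**2*W = -4 + W**3)
-849*h(X(-3, -2)) = -849*(-4 + (-2)**3) = -849*(-4 - 8) = -849*(-12) = 10188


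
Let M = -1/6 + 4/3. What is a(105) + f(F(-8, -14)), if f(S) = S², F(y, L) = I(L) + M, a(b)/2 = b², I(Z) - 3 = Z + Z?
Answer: 814249/36 ≈ 22618.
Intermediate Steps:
M = 7/6 (M = -1*⅙ + 4*(⅓) = -⅙ + 4/3 = 7/6 ≈ 1.1667)
I(Z) = 3 + 2*Z (I(Z) = 3 + (Z + Z) = 3 + 2*Z)
a(b) = 2*b²
F(y, L) = 25/6 + 2*L (F(y, L) = (3 + 2*L) + 7/6 = 25/6 + 2*L)
a(105) + f(F(-8, -14)) = 2*105² + (25/6 + 2*(-14))² = 2*11025 + (25/6 - 28)² = 22050 + (-143/6)² = 22050 + 20449/36 = 814249/36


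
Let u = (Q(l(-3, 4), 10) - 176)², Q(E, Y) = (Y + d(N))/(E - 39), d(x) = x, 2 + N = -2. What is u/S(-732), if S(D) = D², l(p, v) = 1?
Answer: 11202409/193432464 ≈ 0.057914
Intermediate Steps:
N = -4 (N = -2 - 2 = -4)
Q(E, Y) = (-4 + Y)/(-39 + E) (Q(E, Y) = (Y - 4)/(E - 39) = (-4 + Y)/(-39 + E))
u = 11202409/361 (u = ((-4 + 10)/(-39 + 1) - 176)² = (6/(-38) - 176)² = (-1/38*6 - 176)² = (-3/19 - 176)² = (-3347/19)² = 11202409/361 ≈ 31032.)
u/S(-732) = 11202409/(361*((-732)²)) = (11202409/361)/535824 = (11202409/361)*(1/535824) = 11202409/193432464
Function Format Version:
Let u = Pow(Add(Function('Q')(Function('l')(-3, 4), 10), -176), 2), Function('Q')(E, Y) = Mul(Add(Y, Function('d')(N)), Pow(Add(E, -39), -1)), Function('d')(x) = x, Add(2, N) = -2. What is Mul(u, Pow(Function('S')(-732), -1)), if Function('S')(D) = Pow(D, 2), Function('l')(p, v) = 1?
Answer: Rational(11202409, 193432464) ≈ 0.057914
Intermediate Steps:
N = -4 (N = Add(-2, -2) = -4)
Function('Q')(E, Y) = Mul(Pow(Add(-39, E), -1), Add(-4, Y)) (Function('Q')(E, Y) = Mul(Add(Y, -4), Pow(Add(E, -39), -1)) = Mul(Add(-4, Y), Pow(Add(-39, E), -1)) = Mul(Pow(Add(-39, E), -1), Add(-4, Y)))
u = Rational(11202409, 361) (u = Pow(Add(Mul(Pow(Add(-39, 1), -1), Add(-4, 10)), -176), 2) = Pow(Add(Mul(Pow(-38, -1), 6), -176), 2) = Pow(Add(Mul(Rational(-1, 38), 6), -176), 2) = Pow(Add(Rational(-3, 19), -176), 2) = Pow(Rational(-3347, 19), 2) = Rational(11202409, 361) ≈ 31032.)
Mul(u, Pow(Function('S')(-732), -1)) = Mul(Rational(11202409, 361), Pow(Pow(-732, 2), -1)) = Mul(Rational(11202409, 361), Pow(535824, -1)) = Mul(Rational(11202409, 361), Rational(1, 535824)) = Rational(11202409, 193432464)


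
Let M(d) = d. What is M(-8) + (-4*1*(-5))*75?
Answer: 1492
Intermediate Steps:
M(-8) + (-4*1*(-5))*75 = -8 + (-4*1*(-5))*75 = -8 - 4*(-5)*75 = -8 + 20*75 = -8 + 1500 = 1492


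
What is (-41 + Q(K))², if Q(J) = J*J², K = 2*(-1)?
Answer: 2401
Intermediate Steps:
K = -2
Q(J) = J³
(-41 + Q(K))² = (-41 + (-2)³)² = (-41 - 8)² = (-49)² = 2401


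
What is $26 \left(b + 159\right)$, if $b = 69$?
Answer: $5928$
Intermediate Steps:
$26 \left(b + 159\right) = 26 \left(69 + 159\right) = 26 \cdot 228 = 5928$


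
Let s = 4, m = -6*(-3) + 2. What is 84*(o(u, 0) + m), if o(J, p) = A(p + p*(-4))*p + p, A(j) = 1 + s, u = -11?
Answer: 1680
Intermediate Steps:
m = 20 (m = 18 + 2 = 20)
A(j) = 5 (A(j) = 1 + 4 = 5)
o(J, p) = 6*p (o(J, p) = 5*p + p = 6*p)
84*(o(u, 0) + m) = 84*(6*0 + 20) = 84*(0 + 20) = 84*20 = 1680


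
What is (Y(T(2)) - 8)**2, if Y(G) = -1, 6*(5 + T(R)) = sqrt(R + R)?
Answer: 81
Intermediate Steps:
T(R) = -5 + sqrt(2)*sqrt(R)/6 (T(R) = -5 + sqrt(R + R)/6 = -5 + sqrt(2*R)/6 = -5 + (sqrt(2)*sqrt(R))/6 = -5 + sqrt(2)*sqrt(R)/6)
(Y(T(2)) - 8)**2 = (-1 - 8)**2 = (-9)**2 = 81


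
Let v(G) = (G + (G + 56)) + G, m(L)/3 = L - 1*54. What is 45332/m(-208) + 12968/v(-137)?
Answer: -13142854/139515 ≈ -94.204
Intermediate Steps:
m(L) = -162 + 3*L (m(L) = 3*(L - 1*54) = 3*(L - 54) = 3*(-54 + L) = -162 + 3*L)
v(G) = 56 + 3*G (v(G) = (G + (56 + G)) + G = (56 + 2*G) + G = 56 + 3*G)
45332/m(-208) + 12968/v(-137) = 45332/(-162 + 3*(-208)) + 12968/(56 + 3*(-137)) = 45332/(-162 - 624) + 12968/(56 - 411) = 45332/(-786) + 12968/(-355) = 45332*(-1/786) + 12968*(-1/355) = -22666/393 - 12968/355 = -13142854/139515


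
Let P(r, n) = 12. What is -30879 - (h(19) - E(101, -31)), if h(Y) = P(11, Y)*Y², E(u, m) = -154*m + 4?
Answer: -30433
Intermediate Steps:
E(u, m) = 4 - 154*m
h(Y) = 12*Y²
-30879 - (h(19) - E(101, -31)) = -30879 - (12*19² - (4 - 154*(-31))) = -30879 - (12*361 - (4 + 4774)) = -30879 - (4332 - 1*4778) = -30879 - (4332 - 4778) = -30879 - 1*(-446) = -30879 + 446 = -30433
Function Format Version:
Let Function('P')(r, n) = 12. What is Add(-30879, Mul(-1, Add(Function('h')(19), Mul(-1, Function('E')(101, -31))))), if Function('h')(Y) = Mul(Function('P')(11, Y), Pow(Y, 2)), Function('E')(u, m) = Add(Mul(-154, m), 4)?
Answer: -30433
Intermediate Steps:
Function('E')(u, m) = Add(4, Mul(-154, m))
Function('h')(Y) = Mul(12, Pow(Y, 2))
Add(-30879, Mul(-1, Add(Function('h')(19), Mul(-1, Function('E')(101, -31))))) = Add(-30879, Mul(-1, Add(Mul(12, Pow(19, 2)), Mul(-1, Add(4, Mul(-154, -31)))))) = Add(-30879, Mul(-1, Add(Mul(12, 361), Mul(-1, Add(4, 4774))))) = Add(-30879, Mul(-1, Add(4332, Mul(-1, 4778)))) = Add(-30879, Mul(-1, Add(4332, -4778))) = Add(-30879, Mul(-1, -446)) = Add(-30879, 446) = -30433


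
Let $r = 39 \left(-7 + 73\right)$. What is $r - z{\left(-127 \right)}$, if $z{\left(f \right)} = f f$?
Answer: $-13555$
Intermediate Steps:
$z{\left(f \right)} = f^{2}$
$r = 2574$ ($r = 39 \cdot 66 = 2574$)
$r - z{\left(-127 \right)} = 2574 - \left(-127\right)^{2} = 2574 - 16129 = -13555$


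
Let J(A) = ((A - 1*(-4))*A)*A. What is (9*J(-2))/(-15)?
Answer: -24/5 ≈ -4.8000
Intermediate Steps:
J(A) = A**2*(4 + A) (J(A) = ((A + 4)*A)*A = ((4 + A)*A)*A = (A*(4 + A))*A = A**2*(4 + A))
(9*J(-2))/(-15) = (9*((-2)**2*(4 - 2)))/(-15) = (9*(4*2))*(-1/15) = (9*8)*(-1/15) = 72*(-1/15) = -24/5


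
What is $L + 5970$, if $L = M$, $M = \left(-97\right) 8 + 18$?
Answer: $5212$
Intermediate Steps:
$M = -758$ ($M = -776 + 18 = -758$)
$L = -758$
$L + 5970 = -758 + 5970 = 5212$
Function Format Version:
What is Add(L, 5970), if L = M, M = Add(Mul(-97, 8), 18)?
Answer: 5212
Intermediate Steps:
M = -758 (M = Add(-776, 18) = -758)
L = -758
Add(L, 5970) = Add(-758, 5970) = 5212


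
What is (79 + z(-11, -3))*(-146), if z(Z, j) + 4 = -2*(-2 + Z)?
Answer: -14746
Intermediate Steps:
z(Z, j) = -2*Z (z(Z, j) = -4 - 2*(-2 + Z) = -4 + (4 - 2*Z) = -2*Z)
(79 + z(-11, -3))*(-146) = (79 - 2*(-11))*(-146) = (79 + 22)*(-146) = 101*(-146) = -14746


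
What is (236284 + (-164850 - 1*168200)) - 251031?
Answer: -347797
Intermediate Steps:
(236284 + (-164850 - 1*168200)) - 251031 = (236284 + (-164850 - 168200)) - 251031 = (236284 - 333050) - 251031 = -96766 - 251031 = -347797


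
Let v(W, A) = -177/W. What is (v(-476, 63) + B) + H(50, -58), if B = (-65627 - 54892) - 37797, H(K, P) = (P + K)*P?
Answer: -75137375/476 ≈ -1.5785e+5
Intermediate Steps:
H(K, P) = P*(K + P) (H(K, P) = (K + P)*P = P*(K + P))
B = -158316 (B = -120519 - 37797 = -158316)
(v(-476, 63) + B) + H(50, -58) = (-177/(-476) - 158316) - 58*(50 - 58) = (-177*(-1/476) - 158316) - 58*(-8) = (177/476 - 158316) + 464 = -75358239/476 + 464 = -75137375/476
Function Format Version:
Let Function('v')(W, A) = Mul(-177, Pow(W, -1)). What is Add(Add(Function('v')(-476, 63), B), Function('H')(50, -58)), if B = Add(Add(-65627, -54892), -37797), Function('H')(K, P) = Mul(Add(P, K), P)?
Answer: Rational(-75137375, 476) ≈ -1.5785e+5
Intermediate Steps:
Function('H')(K, P) = Mul(P, Add(K, P)) (Function('H')(K, P) = Mul(Add(K, P), P) = Mul(P, Add(K, P)))
B = -158316 (B = Add(-120519, -37797) = -158316)
Add(Add(Function('v')(-476, 63), B), Function('H')(50, -58)) = Add(Add(Mul(-177, Pow(-476, -1)), -158316), Mul(-58, Add(50, -58))) = Add(Add(Mul(-177, Rational(-1, 476)), -158316), Mul(-58, -8)) = Add(Add(Rational(177, 476), -158316), 464) = Add(Rational(-75358239, 476), 464) = Rational(-75137375, 476)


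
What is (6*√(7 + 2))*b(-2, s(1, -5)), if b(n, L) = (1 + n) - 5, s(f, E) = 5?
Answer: -108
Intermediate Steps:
b(n, L) = -4 + n
(6*√(7 + 2))*b(-2, s(1, -5)) = (6*√(7 + 2))*(-4 - 2) = (6*√9)*(-6) = (6*3)*(-6) = 18*(-6) = -108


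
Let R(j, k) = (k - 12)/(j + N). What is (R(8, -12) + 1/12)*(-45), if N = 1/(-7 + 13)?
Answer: 25185/196 ≈ 128.49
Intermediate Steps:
N = 1/6 ≈ 0.16667
R(j, k) = (-12 + k)/(1/6 + j) (R(j, k) = (k - 12)/(j + 1/6) = (-12 + k)/(1/6 + j))
(R(8, -12) + 1/12)*(-45) = (6*(-12 - 12)/(1 + 6*8) + 1/12)*(-45) = (6*(-24)/(1 + 48) + 1/12)*(-45) = (6*(-24)/49 + 1/12)*(-45) = (6*(1/49)*(-24) + 1/12)*(-45) = (-144/49 + 1/12)*(-45) = -1679/588*(-45) = 25185/196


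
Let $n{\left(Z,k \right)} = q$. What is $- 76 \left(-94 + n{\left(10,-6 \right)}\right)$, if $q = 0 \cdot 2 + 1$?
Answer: $7068$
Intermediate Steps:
$q = 1$ ($q = 0 + 1 = 1$)
$n{\left(Z,k \right)} = 1$
$- 76 \left(-94 + n{\left(10,-6 \right)}\right) = - 76 \left(-94 + 1\right) = \left(-76\right) \left(-93\right) = 7068$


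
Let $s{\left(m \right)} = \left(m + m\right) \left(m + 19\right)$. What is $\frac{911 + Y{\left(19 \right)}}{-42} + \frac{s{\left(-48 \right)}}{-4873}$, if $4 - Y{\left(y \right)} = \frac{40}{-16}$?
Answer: $- \frac{9175811}{409332} \approx -22.417$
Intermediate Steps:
$Y{\left(y \right)} = \frac{13}{2}$ ($Y{\left(y \right)} = 4 - \frac{40}{-16} = 4 - 40 \left(- \frac{1}{16}\right) = 4 - - \frac{5}{2} = 4 + \frac{5}{2} = \frac{13}{2}$)
$s{\left(m \right)} = 2 m \left(19 + m\right)$
$\frac{911 + Y{\left(19 \right)}}{-42} + \frac{s{\left(-48 \right)}}{-4873} = \frac{911 + \frac{13}{2}}{-42} + \frac{2 \left(-48\right) \left(19 - 48\right)}{-4873} = \frac{1835}{2} \left(- \frac{1}{42}\right) + 2 \left(-48\right) \left(-29\right) \left(- \frac{1}{4873}\right) = - \frac{1835}{84} + 2784 \left(- \frac{1}{4873}\right) = - \frac{1835}{84} - \frac{2784}{4873} = - \frac{9175811}{409332}$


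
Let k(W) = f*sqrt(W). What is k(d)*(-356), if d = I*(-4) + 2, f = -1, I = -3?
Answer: 356*sqrt(14) ≈ 1332.0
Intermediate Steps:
d = 14 (d = -3*(-4) + 2 = 12 + 2 = 14)
k(W) = -sqrt(W)
k(d)*(-356) = -sqrt(14)*(-356) = 356*sqrt(14)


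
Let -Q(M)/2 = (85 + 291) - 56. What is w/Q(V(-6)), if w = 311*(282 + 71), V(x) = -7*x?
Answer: -109783/640 ≈ -171.54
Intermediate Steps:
Q(M) = -640 (Q(M) = -2*((85 + 291) - 56) = -2*(376 - 56) = -2*320 = -640)
w = 109783 (w = 311*353 = 109783)
w/Q(V(-6)) = 109783/(-640) = 109783*(-1/640) = -109783/640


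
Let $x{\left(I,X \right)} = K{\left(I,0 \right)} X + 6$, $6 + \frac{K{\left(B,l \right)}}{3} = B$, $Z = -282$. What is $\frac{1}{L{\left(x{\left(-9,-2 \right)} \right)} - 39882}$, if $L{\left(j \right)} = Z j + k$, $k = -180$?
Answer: $- \frac{1}{67134} \approx -1.4896 \cdot 10^{-5}$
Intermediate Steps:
$K{\left(B,l \right)} = -18 + 3 B$
$x{\left(I,X \right)} = 6 + X \left(-18 + 3 I\right)$ ($x{\left(I,X \right)} = \left(-18 + 3 I\right) X + 6 = X \left(-18 + 3 I\right) + 6 = 6 + X \left(-18 + 3 I\right)$)
$L{\left(j \right)} = -180 - 282 j$ ($L{\left(j \right)} = - 282 j - 180 = -180 - 282 j$)
$\frac{1}{L{\left(x{\left(-9,-2 \right)} \right)} - 39882} = \frac{1}{\left(-180 - 282 \left(6 + 3 \left(-2\right) \left(-6 - 9\right)\right)\right) - 39882} = \frac{1}{\left(-180 - 282 \left(6 + 3 \left(-2\right) \left(-15\right)\right)\right) - 39882} = \frac{1}{\left(-180 - 282 \left(6 + 90\right)\right) - 39882} = \frac{1}{\left(-180 - 27072\right) - 39882} = \frac{1}{-27252 - 39882} = \frac{1}{-67134} = - \frac{1}{67134}$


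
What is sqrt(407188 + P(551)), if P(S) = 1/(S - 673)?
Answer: 7*sqrt(123685430)/122 ≈ 638.11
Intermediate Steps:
P(S) = 1/(-673 + S)
sqrt(407188 + P(551)) = sqrt(407188 + 1/(-673 + 551)) = sqrt(407188 + 1/(-122)) = sqrt(407188 - 1/122) = sqrt(49676935/122) = 7*sqrt(123685430)/122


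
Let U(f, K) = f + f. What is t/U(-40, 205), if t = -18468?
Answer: 4617/20 ≈ 230.85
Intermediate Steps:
U(f, K) = 2*f
t/U(-40, 205) = -18468/(2*(-40)) = -18468/(-80) = -18468*(-1/80) = 4617/20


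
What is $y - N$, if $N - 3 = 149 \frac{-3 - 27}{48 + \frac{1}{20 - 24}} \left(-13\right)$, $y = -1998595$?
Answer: $- \frac{381964658}{191} \approx -1.9998 \cdot 10^{6}$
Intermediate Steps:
$N = \frac{233013}{191}$ ($N = 3 + 149 \frac{-3 - 27}{48 + \frac{1}{20 - 24}} \left(-13\right) = 3 + 149 \left(- \frac{30}{48 + \frac{1}{-4}}\right) \left(-13\right) = 3 + 149 \left(- \frac{30}{48 - \frac{1}{4}}\right) \left(-13\right) = 3 + 149 \left(- \frac{30}{\frac{191}{4}}\right) \left(-13\right) = 3 + 149 \left(\left(-30\right) \frac{4}{191}\right) \left(-13\right) = 3 + 149 \left(- \frac{120}{191}\right) \left(-13\right) = 3 - - \frac{232440}{191} = 3 + \frac{232440}{191} = \frac{233013}{191} \approx 1220.0$)
$y - N = -1998595 - \frac{233013}{191} = - \frac{381964658}{191}$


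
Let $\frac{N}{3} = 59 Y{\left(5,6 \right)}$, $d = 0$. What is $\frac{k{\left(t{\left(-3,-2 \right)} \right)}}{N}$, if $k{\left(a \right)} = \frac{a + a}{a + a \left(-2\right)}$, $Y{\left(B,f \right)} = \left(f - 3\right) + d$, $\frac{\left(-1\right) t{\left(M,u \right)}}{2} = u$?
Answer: $- \frac{2}{531} \approx -0.0037665$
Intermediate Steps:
$t{\left(M,u \right)} = - 2 u$
$Y{\left(B,f \right)} = -3 + f$ ($Y{\left(B,f \right)} = \left(f - 3\right) + 0 = \left(-3 + f\right) + 0 = -3 + f$)
$k{\left(a \right)} = -2$ ($k{\left(a \right)} = \frac{2 a}{a - 2 a} = \frac{2 a}{\left(-1\right) a} = 2 a \left(- \frac{1}{a}\right) = -2$)
$N = 531$ ($N = 3 \cdot 59 \left(-3 + 6\right) = 3 \cdot 59 \cdot 3 = 3 \cdot 177 = 531$)
$\frac{k{\left(t{\left(-3,-2 \right)} \right)}}{N} = - \frac{2}{531}$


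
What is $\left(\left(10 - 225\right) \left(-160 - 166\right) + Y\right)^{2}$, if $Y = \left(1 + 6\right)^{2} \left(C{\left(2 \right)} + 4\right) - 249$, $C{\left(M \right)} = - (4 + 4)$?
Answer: $4850426025$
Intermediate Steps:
$C{\left(M \right)} = -8$ ($C{\left(M \right)} = \left(-1\right) 8 = -8$)
$Y = -445$ ($Y = \left(1 + 6\right)^{2} \left(-8 + 4\right) - 249 = 7^{2} \left(-4\right) - 249 = 49 \left(-4\right) - 249 = -196 - 249 = -445$)
$\left(\left(10 - 225\right) \left(-160 - 166\right) + Y\right)^{2} = \left(\left(10 - 225\right) \left(-160 - 166\right) - 445\right)^{2} = \left(\left(-215\right) \left(-326\right) - 445\right)^{2} = \left(70090 - 445\right)^{2} = 69645^{2} = 4850426025$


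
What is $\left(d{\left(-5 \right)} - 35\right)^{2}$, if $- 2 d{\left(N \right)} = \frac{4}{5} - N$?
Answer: $\frac{143641}{100} \approx 1436.4$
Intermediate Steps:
$d{\left(N \right)} = - \frac{2}{5} + \frac{N}{2}$ ($d{\left(N \right)} = - \frac{\frac{4}{5} - N}{2} = - \frac{2}{5} + \frac{N}{2}$)
$\left(d{\left(-5 \right)} - 35\right)^{2} = \left(\left(- \frac{2}{5} + \frac{1}{2} \left(-5\right)\right) - 35\right)^{2} = \left(\left(- \frac{2}{5} - \frac{5}{2}\right) - 35\right)^{2} = \left(- \frac{29}{10} - 35\right)^{2} = \left(- \frac{379}{10}\right)^{2} = \frac{143641}{100}$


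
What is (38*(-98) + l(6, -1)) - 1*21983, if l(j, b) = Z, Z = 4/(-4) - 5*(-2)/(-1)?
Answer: -25718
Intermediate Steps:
Z = -11 (Z = 4*(-1/4) + 10*(-1) = -1 - 10 = -11)
l(j, b) = -11
(38*(-98) + l(6, -1)) - 1*21983 = (38*(-98) - 11) - 1*21983 = (-3724 - 11) - 21983 = -3735 - 21983 = -25718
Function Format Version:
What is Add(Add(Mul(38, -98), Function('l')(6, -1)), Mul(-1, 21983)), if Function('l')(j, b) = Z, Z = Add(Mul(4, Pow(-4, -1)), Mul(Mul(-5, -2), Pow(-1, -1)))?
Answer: -25718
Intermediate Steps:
Z = -11 (Z = Add(Mul(4, Rational(-1, 4)), Mul(10, -1)) = Add(-1, -10) = -11)
Function('l')(j, b) = -11
Add(Add(Mul(38, -98), Function('l')(6, -1)), Mul(-1, 21983)) = Add(Add(Mul(38, -98), -11), Mul(-1, 21983)) = Add(Add(-3724, -11), -21983) = Add(-3735, -21983) = -25718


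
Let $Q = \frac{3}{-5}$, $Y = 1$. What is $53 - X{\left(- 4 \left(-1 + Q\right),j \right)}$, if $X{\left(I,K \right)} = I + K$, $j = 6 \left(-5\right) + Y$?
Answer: $\frac{378}{5} \approx 75.6$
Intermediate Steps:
$Q = - \frac{3}{5}$ ($Q = 3 \left(- \frac{1}{5}\right) = - \frac{3}{5} \approx -0.6$)
$j = -29$ ($j = 6 \left(-5\right) + 1 = -30 + 1 = -29$)
$53 - X{\left(- 4 \left(-1 + Q\right),j \right)} = 53 - \left(- 4 \left(-1 - \frac{3}{5}\right) - 29\right) = 53 - \left(\left(-4\right) \left(- \frac{8}{5}\right) - 29\right) = 53 - \left(\frac{32}{5} - 29\right) = 53 - - \frac{113}{5} = 53 + \frac{113}{5} = \frac{378}{5}$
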